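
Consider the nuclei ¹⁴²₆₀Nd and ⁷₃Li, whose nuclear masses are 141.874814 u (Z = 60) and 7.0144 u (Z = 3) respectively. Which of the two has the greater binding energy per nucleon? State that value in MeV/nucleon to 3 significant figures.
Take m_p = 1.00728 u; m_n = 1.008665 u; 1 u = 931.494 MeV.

¹⁴²₆₀Nd: Σm = 60(1.00728) + 82(1.008665) = 143.147330 u; Δm = 1.272516 u; E_B = 1185.3 MeV; E_B/A = 8.347 MeV
⁷₃Li: Σm = 3(1.00728) + 4(1.008665) = 7.056500 u; Δm = 0.042100 u; E_B = 39.216 MeV; E_B/A = 5.602 MeV
¹⁴²₆₀Nd has the higher binding energy per nucleon, so it is the more tightly bound nucleus.

¹⁴²₆₀Nd; 8.35 MeV/nucleon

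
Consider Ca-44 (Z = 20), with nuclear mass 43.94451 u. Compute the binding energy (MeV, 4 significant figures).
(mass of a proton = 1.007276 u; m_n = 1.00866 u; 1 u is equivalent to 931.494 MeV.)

380.8 MeV

With 20 protons and 24 neutrons (A = 44):
Mass of separated nucleons = 20(1.007276) + 24(1.00866) = 20.145520 + 24.20784 = 44.353360 u
Mass defect Δm = 44.353360 − 43.94451 = 0.408850 u
Converting to energy: 0.408850 u × 931.494 MeV/u = 380.841 MeV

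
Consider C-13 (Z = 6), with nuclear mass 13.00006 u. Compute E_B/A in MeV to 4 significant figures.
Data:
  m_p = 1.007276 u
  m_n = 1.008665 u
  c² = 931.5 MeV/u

Σm = 6·m_p + 7·m_n = 6.043656 + 7.060655 = 13.104311 u
Δm = 13.104311 − 13.00006 = 0.104251 u
E_B = 0.104251 × 931.5 = 97.1098 MeV
Per nucleon: 97.1098 / 13 = 7.470 MeV

7.470 MeV/nucleon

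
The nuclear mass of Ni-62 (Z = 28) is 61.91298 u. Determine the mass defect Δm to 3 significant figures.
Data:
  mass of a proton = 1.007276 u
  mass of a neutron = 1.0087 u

0.587 u

Σm = 28·m_p + 34·m_n = 28.203728 + 34.2958 = 62.499528 u
The mass defect is 62.499528 − 61.91298 = 0.586548 u.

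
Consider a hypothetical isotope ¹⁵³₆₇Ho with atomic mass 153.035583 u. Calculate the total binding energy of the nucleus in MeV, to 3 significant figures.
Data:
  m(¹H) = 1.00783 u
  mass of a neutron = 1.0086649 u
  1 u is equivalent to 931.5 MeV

1150 MeV

The nucleus contains 67 protons and 153 − 67 = 86 neutrons.
Total constituent mass: 67 × 1.00783 + 86 × 1.0086649 = 154.2697914 u
Δm = 154.2697914 − 153.035583 = 1.2342084 u
Binding energy = Δm·c² = 1.2342084 × 931.5 MeV/u = 1149.67 MeV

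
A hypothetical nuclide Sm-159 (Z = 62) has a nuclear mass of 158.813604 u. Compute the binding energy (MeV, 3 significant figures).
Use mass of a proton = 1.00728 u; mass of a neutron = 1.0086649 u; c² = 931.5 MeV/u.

With 62 protons and 97 neutrons (A = 159):
Total constituent mass: 62 × 1.00728 + 97 × 1.0086649 = 160.2918553 u
Mass defect Δm = 160.2918553 − 158.813604 = 1.4782513 u
Binding energy = Δm·c² = 1.4782513 × 931.5 MeV/u = 1376.99 MeV

1380 MeV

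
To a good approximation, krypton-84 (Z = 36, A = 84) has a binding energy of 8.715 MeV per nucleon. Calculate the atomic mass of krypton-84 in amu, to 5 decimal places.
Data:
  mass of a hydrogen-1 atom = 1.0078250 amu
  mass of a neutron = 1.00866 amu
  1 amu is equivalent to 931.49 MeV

Total binding energy = 84 × 8.715 = 732.060 MeV
Mass defect = 732.060 MeV / (931.49 MeV/amu) = 0.7859022 amu
Constituent mass = 36(1.0078250) + 48(1.00866) = 84.6973800 amu
Atomic mass = 84.6973800 − 0.7859022 = 83.9114778 amu ≈ 83.91148 amu (to 5 decimal places)

83.91148 amu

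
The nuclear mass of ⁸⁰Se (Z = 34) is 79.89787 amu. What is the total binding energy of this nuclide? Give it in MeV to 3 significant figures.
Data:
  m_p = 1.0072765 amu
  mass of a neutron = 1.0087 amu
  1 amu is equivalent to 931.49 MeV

The nucleus contains 34 protons and 80 − 34 = 46 neutrons.
Total constituent mass: 34 × 1.0072765 + 46 × 1.0087 = 80.6476010 amu
Mass defect Δm = 80.6476010 − 79.89787 = 0.7497310 amu
E_B = 0.7497310 × 931.49 = 698.367 MeV

698 MeV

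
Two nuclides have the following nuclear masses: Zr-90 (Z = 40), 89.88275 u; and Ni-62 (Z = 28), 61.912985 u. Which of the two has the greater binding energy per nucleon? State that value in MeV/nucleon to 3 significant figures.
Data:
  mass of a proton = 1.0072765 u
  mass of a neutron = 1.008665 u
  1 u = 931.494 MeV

Ni-62; 8.79 MeV/nucleon

Zr-90: Σm = 40(1.0072765) + 50(1.008665) = 90.7243100 u; Δm = 0.8415600 u; E_B = 783.91 MeV; E_B/A = 8.710 MeV
Ni-62: Σm = 28(1.0072765) + 34(1.008665) = 62.4983520 u; Δm = 0.5853670 u; E_B = 545.266 MeV; E_B/A = 8.7946 MeV
Ni-62 has the higher binding energy per nucleon, so it is the more tightly bound nucleus.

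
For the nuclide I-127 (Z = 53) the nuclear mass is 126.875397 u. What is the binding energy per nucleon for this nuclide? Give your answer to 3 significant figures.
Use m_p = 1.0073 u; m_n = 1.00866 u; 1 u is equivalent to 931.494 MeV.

8.45 MeV/nucleon

The nucleus contains 53 protons and 127 − 53 = 74 neutrons.
Total constituent mass: 53 × 1.0073 + 74 × 1.00866 = 128.02774 u
Δm = 128.02774 − 126.875397 = 1.152343 u
Binding energy = Δm·c² = 1.152343 × 931.494 MeV/u = 1073.40 MeV
BE/A = 1073.40 MeV / 127 = 8.452 MeV/nucleon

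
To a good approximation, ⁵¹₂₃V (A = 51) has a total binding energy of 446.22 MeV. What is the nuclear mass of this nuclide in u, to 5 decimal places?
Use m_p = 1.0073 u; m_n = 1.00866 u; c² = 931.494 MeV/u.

50.93134 u

Mass defect = 446.22 MeV / (931.494 MeV/u) = 0.4790369 u
Constituent mass = 23(1.0073) + 28(1.00866) = 51.41038 u
Nuclear mass = 51.41038 − 0.4790369 = 50.9313431 u ≈ 50.93134 u (to 5 decimal places)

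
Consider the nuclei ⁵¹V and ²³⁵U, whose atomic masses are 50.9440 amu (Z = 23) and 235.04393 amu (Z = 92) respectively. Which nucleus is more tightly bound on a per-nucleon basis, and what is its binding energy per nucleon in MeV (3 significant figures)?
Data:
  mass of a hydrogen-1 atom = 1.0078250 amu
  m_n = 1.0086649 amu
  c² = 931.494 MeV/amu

⁵¹V; 8.74 MeV/nucleon

⁵¹V: Σm = 23(1.0078250) + 28(1.0086649) = 51.4225922 amu; Δm = 0.4785922 amu; E_B = 445.81 MeV; E_B/A = 8.741 MeV
²³⁵U: Σm = 92(1.0078250) + 143(1.0086649) = 236.9589807 amu; Δm = 1.9150507 amu; E_B = 1783.9 MeV; E_B/A = 7.591 MeV
⁵¹V has the higher binding energy per nucleon, so it is the more tightly bound nucleus.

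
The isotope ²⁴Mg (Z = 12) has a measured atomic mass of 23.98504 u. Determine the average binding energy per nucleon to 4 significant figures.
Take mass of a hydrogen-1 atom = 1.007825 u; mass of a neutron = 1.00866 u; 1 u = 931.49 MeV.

Z = 12, so N = A − Z = 24 − 12 = 12.
Σm = 12·m(¹H) + 12·m_n = 12.093900 + 12.10392 = 24.197820 u
Mass defect Δm = 24.197820 − 23.98504 = 0.212780 u
Binding energy = Δm·c² = 0.212780 × 931.49 MeV/u = 198.202 MeV
BE/A = 198.202 MeV / 24 = 8.258 MeV/nucleon

8.258 MeV/nucleon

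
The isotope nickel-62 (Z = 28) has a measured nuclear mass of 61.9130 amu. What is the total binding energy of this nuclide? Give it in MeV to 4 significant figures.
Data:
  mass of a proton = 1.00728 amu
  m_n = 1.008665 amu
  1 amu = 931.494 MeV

The nucleus contains 28 protons and 62 − 28 = 34 neutrons.
Total constituent mass: 28 × 1.00728 + 34 × 1.008665 = 62.498450 amu
Mass defect Δm = 62.498450 − 61.9130 = 0.585450 amu
Converting to energy: 0.585450 amu × 931.494 MeV/amu = 545.343 MeV

545.3 MeV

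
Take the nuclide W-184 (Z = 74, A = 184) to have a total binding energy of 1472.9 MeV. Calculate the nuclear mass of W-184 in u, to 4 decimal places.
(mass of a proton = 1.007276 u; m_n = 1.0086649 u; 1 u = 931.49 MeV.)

183.9103 u

Mass defect = 1472.9 MeV / (931.49 MeV/u) = 1.581230 u
Constituent mass = 74(1.007276) + 110(1.0086649) = 185.4915630 u
Nuclear mass = 185.4915630 − 1.581230 = 183.9103330 u ≈ 183.9103 u (to 4 decimal places)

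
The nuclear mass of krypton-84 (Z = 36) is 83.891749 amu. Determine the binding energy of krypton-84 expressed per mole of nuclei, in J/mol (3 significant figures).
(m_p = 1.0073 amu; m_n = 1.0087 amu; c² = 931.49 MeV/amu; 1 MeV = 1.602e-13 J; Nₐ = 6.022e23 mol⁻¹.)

Z = 36, so N = A − Z = 84 − 36 = 48.
Σm = 36·m_p + 48·m_n = 36.2628 + 48.4176 = 84.6804 amu
The mass defect is 84.6804 − 83.891749 = 0.788651 amu.
Binding energy = Δm·c² = 0.788651 × 931.49 MeV/amu = 734.621 MeV
Per nucleus in joules: 734.621 MeV × 1.602e-13 J/MeV = 1.1769e-10 J
Per mole: 1.1769e-10 J × 6.022e23 mol⁻¹ = 7.0873e+13 J/mol

7.09e+13 J/mol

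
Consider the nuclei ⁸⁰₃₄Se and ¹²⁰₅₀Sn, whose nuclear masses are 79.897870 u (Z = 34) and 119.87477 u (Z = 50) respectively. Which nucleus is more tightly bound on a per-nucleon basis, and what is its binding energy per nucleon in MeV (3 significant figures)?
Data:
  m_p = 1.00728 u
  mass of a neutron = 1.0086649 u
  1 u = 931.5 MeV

⁸⁰₃₄Se; 8.71 MeV/nucleon

⁸⁰₃₄Se: Σm = 34(1.00728) + 46(1.0086649) = 80.6461054 u; Δm = 0.7482354 u; E_B = 696.98 MeV; E_B/A = 8.712 MeV
¹²⁰₅₀Sn: Σm = 50(1.00728) + 70(1.0086649) = 120.9705430 u; Δm = 1.0957730 u; E_B = 1020.7 MeV; E_B/A = 8.506 MeV
⁸⁰₃₄Se has the higher binding energy per nucleon, so it is the more tightly bound nucleus.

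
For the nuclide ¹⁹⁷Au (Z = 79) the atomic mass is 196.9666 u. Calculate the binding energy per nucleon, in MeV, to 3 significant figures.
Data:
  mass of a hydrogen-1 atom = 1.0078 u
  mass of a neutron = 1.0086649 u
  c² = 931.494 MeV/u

Z = 79, so N = A − Z = 197 − 79 = 118.
Σm = 79·m(¹H) + 118·m_n = 79.6162 + 119.0224582 = 198.6386582 u
Mass defect Δm = 198.6386582 − 196.9666 = 1.6720582 u
Binding energy = Δm·c² = 1.6720582 × 931.494 MeV/u = 1557.51 MeV
Dividing by A = 197 gives 7.906 MeV per nucleon.

7.91 MeV/nucleon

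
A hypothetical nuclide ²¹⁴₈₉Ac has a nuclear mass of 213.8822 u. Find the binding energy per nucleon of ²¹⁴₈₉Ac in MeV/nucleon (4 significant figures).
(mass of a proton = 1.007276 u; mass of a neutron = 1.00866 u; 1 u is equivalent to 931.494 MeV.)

8.043 MeV/nucleon

The nucleus contains 89 protons and 214 − 89 = 125 neutrons.
Σm = 89·m_p + 125·m_n = 89.647564 + 126.08250 = 215.730064 u
Mass defect Δm = 215.730064 − 213.8822 = 1.847864 u
Converting to energy: 1.847864 u × 931.494 MeV/u = 1721.27 MeV
Dividing by A = 214 gives 8.043 MeV per nucleon.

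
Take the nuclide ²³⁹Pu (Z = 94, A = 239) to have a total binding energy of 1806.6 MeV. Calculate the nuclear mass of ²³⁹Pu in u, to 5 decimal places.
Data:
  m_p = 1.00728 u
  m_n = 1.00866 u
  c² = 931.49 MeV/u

239.00055 u

Mass defect = 1806.6 MeV / (931.49 MeV/u) = 1.9394733 u
Constituent mass = 94(1.00728) + 145(1.00866) = 240.94002 u
Nuclear mass = 240.94002 − 1.9394733 = 239.0005467 u ≈ 239.00055 u (to 5 decimal places)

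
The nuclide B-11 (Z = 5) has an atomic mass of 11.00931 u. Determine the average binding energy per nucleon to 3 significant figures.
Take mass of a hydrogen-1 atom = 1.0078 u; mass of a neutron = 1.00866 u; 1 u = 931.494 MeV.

6.91 MeV/nucleon

Total constituent mass: 5 × 1.0078 + 6 × 1.00866 = 11.09096 u
The mass defect is 11.09096 − 11.00931 = 0.08165 u.
Binding energy = Δm·c² = 0.08165 × 931.494 MeV/u = 76.0565 MeV
BE/A = 76.0565 MeV / 11 = 6.914 MeV/nucleon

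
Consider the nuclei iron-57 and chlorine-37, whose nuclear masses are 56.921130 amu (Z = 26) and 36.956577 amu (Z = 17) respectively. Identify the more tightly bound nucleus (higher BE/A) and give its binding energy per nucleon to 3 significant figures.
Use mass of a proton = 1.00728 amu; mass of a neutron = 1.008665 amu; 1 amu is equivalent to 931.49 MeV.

iron-57: Σm = 26(1.00728) + 31(1.008665) = 57.457895 amu; Δm = 0.536765 amu; E_B = 499.99 MeV; E_B/A = 8.772 MeV
chlorine-37: Σm = 17(1.00728) + 20(1.008665) = 37.297060 amu; Δm = 0.340483 amu; E_B = 317.16 MeV; E_B/A = 8.572 MeV
iron-57 has the higher binding energy per nucleon, so it is the more tightly bound nucleus.

iron-57; 8.77 MeV/nucleon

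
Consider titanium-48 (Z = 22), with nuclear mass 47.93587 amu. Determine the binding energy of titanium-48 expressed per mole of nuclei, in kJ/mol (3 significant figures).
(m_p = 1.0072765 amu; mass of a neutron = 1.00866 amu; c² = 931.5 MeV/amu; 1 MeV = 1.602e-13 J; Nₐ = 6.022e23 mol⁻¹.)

4.04e+10 kJ/mol

With 22 protons and 26 neutrons (A = 48):
Mass of separated nucleons = 22(1.0072765) + 26(1.00866) = 22.1600830 + 26.22516 = 48.3852430 amu
Mass defect Δm = 48.3852430 − 47.93587 = 0.4493730 amu
Binding energy = Δm·c² = 0.4493730 × 931.5 MeV/amu = 418.591 MeV
Per nucleus in joules: 418.591 MeV × 1.602e-13 J/MeV = 6.7058e-11 J
Per mole: 6.7058e-11 J × 6.022e23 mol⁻¹ = 4.0382e+13 J/mol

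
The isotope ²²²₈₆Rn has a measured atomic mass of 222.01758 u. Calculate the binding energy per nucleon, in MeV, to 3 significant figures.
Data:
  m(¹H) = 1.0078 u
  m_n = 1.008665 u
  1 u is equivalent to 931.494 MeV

Z = 86, so N = A − Z = 222 − 86 = 136.
Mass of separated nucleons = 86(1.0078) + 136(1.008665) = 86.6708 + 137.178440 = 223.849240 u
Mass defect Δm = 223.849240 − 222.01758 = 1.831660 u
Converting to energy: 1.831660 u × 931.494 MeV/u = 1706.18 MeV
BE/A = 1706.18 MeV / 222 = 7.685 MeV/nucleon

7.69 MeV/nucleon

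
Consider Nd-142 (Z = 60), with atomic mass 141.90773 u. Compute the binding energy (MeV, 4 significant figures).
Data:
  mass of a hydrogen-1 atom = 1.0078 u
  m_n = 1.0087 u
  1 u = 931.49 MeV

With 60 protons and 82 neutrons (A = 142):
Mass of separated nucleons = 60(1.0078) + 82(1.0087) = 60.4680 + 82.7134 = 143.1814 u
Mass defect Δm = 143.1814 − 141.90773 = 1.27367 u
E_B = 1.27367 × 931.49 = 1186.41 MeV

1186 MeV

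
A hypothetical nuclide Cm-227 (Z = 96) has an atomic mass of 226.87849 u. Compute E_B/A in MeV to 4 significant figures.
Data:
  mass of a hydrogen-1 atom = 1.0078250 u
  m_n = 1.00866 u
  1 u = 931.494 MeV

8.236 MeV/nucleon

With 96 protons and 131 neutrons (A = 227):
Σm = 96·m(¹H) + 131·m_n = 96.7512000 + 132.13446 = 228.8856600 u
The mass defect is 228.8856600 − 226.87849 = 2.0071700 u.
Binding energy = Δm·c² = 2.0071700 × 931.494 MeV/u = 1869.67 MeV
BE/A = 1869.67 MeV / 227 = 8.236 MeV/nucleon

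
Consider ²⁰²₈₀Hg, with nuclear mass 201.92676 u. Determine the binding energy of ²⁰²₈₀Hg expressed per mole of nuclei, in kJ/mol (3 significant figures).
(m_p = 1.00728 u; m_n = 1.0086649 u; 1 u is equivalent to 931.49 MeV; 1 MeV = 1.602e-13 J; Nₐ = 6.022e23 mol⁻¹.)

Z = 80, so N = A − Z = 202 − 80 = 122.
Total constituent mass: 80 × 1.00728 + 122 × 1.0086649 = 203.6395178 u
The mass defect is 203.6395178 − 201.92676 = 1.7127578 u.
Converting to energy: 1.7127578 u × 931.49 MeV/u = 1595.42 MeV
Per nucleus in joules: 1595.42 MeV × 1.602e-13 J/MeV = 2.5559e-10 J
Per mole: 2.5559e-10 J × 6.022e23 mol⁻¹ = 1.5392e+14 J/mol

1.54e+11 kJ/mol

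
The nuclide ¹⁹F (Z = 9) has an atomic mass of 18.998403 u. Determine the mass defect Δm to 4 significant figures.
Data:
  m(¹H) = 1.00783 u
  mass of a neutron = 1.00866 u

Total constituent mass: 9 × 1.00783 + 10 × 1.00866 = 19.15707 u
Mass defect Δm = 19.15707 − 18.998403 = 0.158667 u

0.1587 u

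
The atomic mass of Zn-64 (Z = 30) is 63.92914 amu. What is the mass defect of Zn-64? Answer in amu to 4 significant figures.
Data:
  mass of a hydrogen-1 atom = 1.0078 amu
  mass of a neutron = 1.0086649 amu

Z = 30, so N = A − Z = 64 − 30 = 34.
Σm = 30·m(¹H) + 34·m_n = 30.2340 + 34.2946066 = 64.5286066 amu
The mass defect is 64.5286066 − 63.92914 = 0.5994666 amu.

0.5995 amu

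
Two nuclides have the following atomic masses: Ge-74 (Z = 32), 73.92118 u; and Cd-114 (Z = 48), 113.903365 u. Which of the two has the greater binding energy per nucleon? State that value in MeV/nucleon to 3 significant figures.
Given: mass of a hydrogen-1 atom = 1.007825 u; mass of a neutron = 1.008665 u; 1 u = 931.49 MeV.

Ge-74: Σm = 32(1.007825) + 42(1.008665) = 74.614330 u; Δm = 0.693150 u; E_B = 645.66 MeV; E_B/A = 8.725 MeV
Cd-114: Σm = 48(1.007825) + 66(1.008665) = 114.947490 u; Δm = 1.044125 u; E_B = 972.592 MeV; E_B/A = 8.532 MeV
Ge-74 has the higher binding energy per nucleon, so it is the more tightly bound nucleus.

Ge-74; 8.73 MeV/nucleon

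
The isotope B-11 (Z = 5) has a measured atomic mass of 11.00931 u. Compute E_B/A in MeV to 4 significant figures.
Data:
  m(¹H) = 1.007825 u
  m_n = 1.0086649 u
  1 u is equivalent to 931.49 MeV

6.927 MeV/nucleon

The nucleus contains 5 protons and 11 − 5 = 6 neutrons.
Total constituent mass: 5 × 1.007825 + 6 × 1.0086649 = 11.0911144 u
Mass defect Δm = 11.0911144 − 11.00931 = 0.0818044 u
Binding energy = Δm·c² = 0.0818044 × 931.49 MeV/u = 76.2000 MeV
Per nucleon: 76.2000 / 11 = 6.927 MeV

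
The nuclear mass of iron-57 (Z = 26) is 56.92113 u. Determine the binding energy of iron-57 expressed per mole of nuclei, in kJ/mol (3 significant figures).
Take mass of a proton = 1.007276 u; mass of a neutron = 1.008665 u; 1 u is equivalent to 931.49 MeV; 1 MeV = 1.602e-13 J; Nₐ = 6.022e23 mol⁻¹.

Σm = 26·m_p + 31·m_n = 26.189176 + 31.268615 = 57.457791 u
The mass defect is 57.457791 − 56.92113 = 0.536661 u.
Converting to energy: 0.536661 u × 931.49 MeV/u = 499.894 MeV
Per nucleus in joules: 499.894 MeV × 1.602e-13 J/MeV = 8.0083e-11 J
Per mole: 8.0083e-11 J × 6.022e23 mol⁻¹ = 4.8226e+13 J/mol

4.82e+10 kJ/mol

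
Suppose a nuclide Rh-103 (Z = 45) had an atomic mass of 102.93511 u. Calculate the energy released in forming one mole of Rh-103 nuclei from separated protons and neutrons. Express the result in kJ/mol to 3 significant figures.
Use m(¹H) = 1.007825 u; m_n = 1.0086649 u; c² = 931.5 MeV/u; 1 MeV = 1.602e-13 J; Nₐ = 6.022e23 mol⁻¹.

8.26e+10 kJ/mol

With 45 protons and 58 neutrons (A = 103):
Total constituent mass: 45 × 1.007825 + 58 × 1.0086649 = 103.8546892 u
Δm = 103.8546892 − 102.93511 = 0.9195792 u
E_B = 0.9195792 × 931.5 = 856.588 MeV
Per nucleus in joules: 856.588 MeV × 1.602e-13 J/MeV = 1.3723e-10 J
Per mole: 1.3723e-10 J × 6.022e23 mol⁻¹ = 8.2640e+13 J/mol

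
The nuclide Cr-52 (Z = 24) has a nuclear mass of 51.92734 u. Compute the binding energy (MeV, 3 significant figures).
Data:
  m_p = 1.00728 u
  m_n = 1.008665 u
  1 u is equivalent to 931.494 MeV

Z = 24, so N = A − Z = 52 − 24 = 28.
Σm = 24·m_p + 28·m_n = 24.17472 + 28.242620 = 52.417340 u
Mass defect Δm = 52.417340 − 51.92734 = 0.490000 u
Binding energy = Δm·c² = 0.490000 × 931.494 MeV/u = 456.432 MeV

456 MeV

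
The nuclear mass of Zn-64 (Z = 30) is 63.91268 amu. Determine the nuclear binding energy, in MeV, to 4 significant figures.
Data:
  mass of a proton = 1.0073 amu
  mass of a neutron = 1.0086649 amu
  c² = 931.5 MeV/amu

559.8 MeV

Z = 30, so N = A − Z = 64 − 30 = 34.
Σm = 30·m_p + 34·m_n = 30.2190 + 34.2946066 = 64.5136066 amu
Δm = 64.5136066 − 63.91268 = 0.6009266 amu
Converting to energy: 0.6009266 amu × 931.5 MeV/amu = 559.763 MeV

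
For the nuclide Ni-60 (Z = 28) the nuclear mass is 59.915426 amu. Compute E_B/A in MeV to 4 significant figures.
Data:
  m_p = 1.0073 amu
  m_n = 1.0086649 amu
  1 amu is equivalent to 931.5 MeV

8.791 MeV/nucleon

Mass of separated nucleons = 28(1.0073) + 32(1.0086649) = 28.2044 + 32.2772768 = 60.4816768 amu
Δm = 60.4816768 − 59.915426 = 0.5662508 amu
E_B = 0.5662508 × 931.5 = 527.463 MeV
Dividing by A = 60 gives 8.791 MeV per nucleon.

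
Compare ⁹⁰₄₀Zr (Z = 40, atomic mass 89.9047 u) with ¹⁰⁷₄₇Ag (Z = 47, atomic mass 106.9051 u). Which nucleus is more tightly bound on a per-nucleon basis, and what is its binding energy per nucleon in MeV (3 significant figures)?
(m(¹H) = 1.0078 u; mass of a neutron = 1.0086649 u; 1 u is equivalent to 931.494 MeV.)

⁹⁰₄₀Zr; 8.70 MeV/nucleon

⁹⁰₄₀Zr: Σm = 40(1.0078) + 50(1.0086649) = 90.7452450 u; Δm = 0.8405450 u; E_B = 782.96 MeV; E_B/A = 8.700 MeV
¹⁰⁷₄₇Ag: Σm = 47(1.0078) + 60(1.0086649) = 107.8864940 u; Δm = 0.9813940 u; E_B = 914.16 MeV; E_B/A = 8.544 MeV
⁹⁰₄₀Zr has the higher binding energy per nucleon, so it is the more tightly bound nucleus.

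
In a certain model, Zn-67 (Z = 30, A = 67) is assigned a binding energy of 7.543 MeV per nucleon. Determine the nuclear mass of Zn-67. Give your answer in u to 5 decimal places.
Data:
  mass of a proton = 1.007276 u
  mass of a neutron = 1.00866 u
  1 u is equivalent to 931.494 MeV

Total binding energy = 67 × 7.543 = 505.381 MeV
Mass defect = 505.381 MeV / (931.494 MeV/u) = 0.5425489 u
Constituent mass = 30(1.007276) + 37(1.00866) = 67.538700 u
Nuclear mass = 67.538700 − 0.5425489 = 66.9961511 u ≈ 66.99615 u (to 5 decimal places)

66.99615 u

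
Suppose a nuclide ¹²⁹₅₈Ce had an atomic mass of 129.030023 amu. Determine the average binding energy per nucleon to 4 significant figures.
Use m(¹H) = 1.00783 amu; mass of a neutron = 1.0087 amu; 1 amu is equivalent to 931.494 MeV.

Total constituent mass: 58 × 1.00783 + 71 × 1.0087 = 130.07184 amu
Mass defect Δm = 130.07184 − 129.030023 = 1.041817 amu
E_B = 1.041817 × 931.494 = 970.446 MeV
BE/A = 970.446 MeV / 129 = 7.523 MeV/nucleon

7.523 MeV/nucleon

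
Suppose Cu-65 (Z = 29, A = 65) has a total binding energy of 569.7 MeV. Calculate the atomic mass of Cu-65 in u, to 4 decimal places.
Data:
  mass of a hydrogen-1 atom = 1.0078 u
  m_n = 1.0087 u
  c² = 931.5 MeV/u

Mass defect = 569.7 MeV / (931.5 MeV/u) = 0.611594 u
Constituent mass = 29(1.0078) + 36(1.0087) = 65.5394 u
Atomic mass = 65.5394 − 0.611594 = 64.927806 u ≈ 64.9278 u (to 4 decimal places)

64.9278 u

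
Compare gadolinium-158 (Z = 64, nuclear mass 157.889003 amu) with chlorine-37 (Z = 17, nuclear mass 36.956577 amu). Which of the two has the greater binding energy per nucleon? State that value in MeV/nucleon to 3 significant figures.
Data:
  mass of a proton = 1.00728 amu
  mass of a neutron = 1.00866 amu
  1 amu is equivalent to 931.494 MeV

chlorine-37; 8.57 MeV/nucleon

gadolinium-158: Σm = 64(1.00728) + 94(1.00866) = 159.27996 amu; Δm = 1.390957 amu; E_B = 1295.67 MeV; E_B/A = 8.200 MeV
chlorine-37: Σm = 17(1.00728) + 20(1.00866) = 37.29696 amu; Δm = 0.340383 amu; E_B = 317.06 MeV; E_B/A = 8.569 MeV
chlorine-37 has the higher binding energy per nucleon, so it is the more tightly bound nucleus.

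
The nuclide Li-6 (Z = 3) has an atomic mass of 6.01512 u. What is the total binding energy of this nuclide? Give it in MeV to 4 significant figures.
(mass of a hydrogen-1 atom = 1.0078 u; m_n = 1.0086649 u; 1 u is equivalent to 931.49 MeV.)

31.93 MeV

With 3 protons and 3 neutrons (A = 6):
Σm = 3·m(¹H) + 3·m_n = 3.0234 + 3.0259947 = 6.0493947 u
Mass defect Δm = 6.0493947 − 6.01512 = 0.0342747 u
Binding energy = Δm·c² = 0.0342747 × 931.49 MeV/u = 31.9265 MeV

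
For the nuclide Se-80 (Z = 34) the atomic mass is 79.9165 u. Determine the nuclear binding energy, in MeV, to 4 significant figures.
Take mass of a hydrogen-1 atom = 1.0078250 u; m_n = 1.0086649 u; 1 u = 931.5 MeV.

Mass of separated nucleons = 34(1.0078250) + 46(1.0086649) = 34.2660500 + 46.3985854 = 80.6646354 u
The mass defect is 80.6646354 − 79.9165 = 0.7481354 u.
Converting to energy: 0.7481354 u × 931.5 MeV/u = 696.888 MeV

696.9 MeV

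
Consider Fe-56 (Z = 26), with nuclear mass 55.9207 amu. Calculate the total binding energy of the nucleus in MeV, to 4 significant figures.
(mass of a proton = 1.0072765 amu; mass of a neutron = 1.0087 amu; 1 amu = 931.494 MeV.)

493.2 MeV

Mass of separated nucleons = 26(1.0072765) + 30(1.0087) = 26.1891890 + 30.2610 = 56.4501890 amu
Δm = 56.4501890 − 55.9207 = 0.5294890 amu
Binding energy = Δm·c² = 0.5294890 × 931.494 MeV/amu = 493.216 MeV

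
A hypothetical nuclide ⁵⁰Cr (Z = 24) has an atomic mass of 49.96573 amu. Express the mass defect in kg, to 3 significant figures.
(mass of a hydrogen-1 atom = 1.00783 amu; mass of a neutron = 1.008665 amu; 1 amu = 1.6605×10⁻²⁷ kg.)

7.43e-28 kg

Z = 24, so N = A − Z = 50 − 24 = 26.
Mass of separated nucleons = 24(1.00783) + 26(1.008665) = 24.18792 + 26.225290 = 50.413210 amu
Mass defect Δm = 50.413210 − 49.96573 = 0.447480 amu
In SI units: 0.447480 amu × 1.6605×10⁻²⁷ kg/amu = 7.4304e-28 kg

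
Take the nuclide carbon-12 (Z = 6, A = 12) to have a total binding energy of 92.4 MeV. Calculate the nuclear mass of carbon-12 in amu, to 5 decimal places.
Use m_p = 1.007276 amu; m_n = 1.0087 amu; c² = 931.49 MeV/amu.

11.99666 amu

Mass defect = 92.4 MeV / (931.49 MeV/amu) = 0.0991959 amu
Constituent mass = 6(1.007276) + 6(1.0087) = 12.095856 amu
Nuclear mass = 12.095856 − 0.0991959 = 11.9966601 amu ≈ 11.99666 amu (to 5 decimal places)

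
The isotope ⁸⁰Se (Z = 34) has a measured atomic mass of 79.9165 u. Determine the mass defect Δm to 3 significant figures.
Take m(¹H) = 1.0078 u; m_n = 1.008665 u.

Z = 34, so N = A − Z = 80 − 34 = 46.
Mass of separated nucleons = 34(1.0078) + 46(1.008665) = 34.2652 + 46.398590 = 80.663790 u
Δm = 80.663790 − 79.9165 = 0.747290 u

0.747 u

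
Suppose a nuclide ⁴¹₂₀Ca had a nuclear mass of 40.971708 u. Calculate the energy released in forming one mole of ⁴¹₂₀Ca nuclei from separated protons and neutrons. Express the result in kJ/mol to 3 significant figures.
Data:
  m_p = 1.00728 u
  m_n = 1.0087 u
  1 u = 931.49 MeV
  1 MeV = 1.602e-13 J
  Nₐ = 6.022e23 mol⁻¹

Σm = 20·m_p + 21·m_n = 20.14560 + 21.1827 = 41.32830 u
Δm = 41.32830 − 40.971708 = 0.356592 u
Binding energy = Δm·c² = 0.356592 × 931.49 MeV/u = 332.162 MeV
Per nucleus in joules: 332.162 MeV × 1.602e-13 J/MeV = 5.3212e-11 J
Per mole: 5.3212e-11 J × 6.022e23 mol⁻¹ = 3.2044e+13 J/mol

3.20e+10 kJ/mol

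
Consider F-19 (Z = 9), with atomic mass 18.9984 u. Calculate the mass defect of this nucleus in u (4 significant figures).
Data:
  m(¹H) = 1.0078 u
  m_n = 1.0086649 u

Total constituent mass: 9 × 1.0078 + 10 × 1.0086649 = 19.1568490 u
Mass defect Δm = 19.1568490 − 18.9984 = 0.1584490 u

0.1584 u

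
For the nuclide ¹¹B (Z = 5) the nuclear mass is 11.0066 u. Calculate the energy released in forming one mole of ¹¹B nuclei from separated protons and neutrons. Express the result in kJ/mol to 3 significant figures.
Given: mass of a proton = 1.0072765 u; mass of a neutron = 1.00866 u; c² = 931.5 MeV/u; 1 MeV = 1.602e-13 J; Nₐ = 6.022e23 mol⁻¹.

The nucleus contains 5 protons and 11 − 5 = 6 neutrons.
Σm = 5·m_p + 6·m_n = 5.0363825 + 6.05196 = 11.0883425 u
Δm = 11.0883425 − 11.0066 = 0.0817425 u
Converting to energy: 0.0817425 u × 931.5 MeV/u = 76.1431 MeV
Per nucleus in joules: 76.1431 MeV × 1.602e-13 J/MeV = 1.2198e-11 J
Per mole: 1.2198e-11 J × 6.022e23 mol⁻¹ = 7.3456e+12 J/mol

7.35e+09 kJ/mol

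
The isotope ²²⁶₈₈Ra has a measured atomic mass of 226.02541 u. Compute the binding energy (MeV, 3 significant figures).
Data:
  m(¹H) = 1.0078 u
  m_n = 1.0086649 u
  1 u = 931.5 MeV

Σm = 88·m(¹H) + 138·m_n = 88.6864 + 139.1957562 = 227.8821562 u
Mass defect Δm = 227.8821562 − 226.02541 = 1.8567462 u
E_B = 1.8567462 × 931.5 = 1729.56 MeV

1730 MeV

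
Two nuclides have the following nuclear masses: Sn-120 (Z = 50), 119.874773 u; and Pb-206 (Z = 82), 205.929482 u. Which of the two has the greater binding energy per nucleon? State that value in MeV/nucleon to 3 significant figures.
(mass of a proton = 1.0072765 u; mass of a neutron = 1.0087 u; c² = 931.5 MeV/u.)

Sn-120; 8.52 MeV/nucleon

Sn-120: Σm = 50(1.0072765) + 70(1.0087) = 120.9728250 u; Δm = 1.0980520 u; E_B = 1022.84 MeV; E_B/A = 8.524 MeV
Pb-206: Σm = 82(1.0072765) + 124(1.0087) = 207.6754730 u; Δm = 1.7459910 u; E_B = 1626.4 MeV; E_B/A = 7.895 MeV
Sn-120 has the higher binding energy per nucleon, so it is the more tightly bound nucleus.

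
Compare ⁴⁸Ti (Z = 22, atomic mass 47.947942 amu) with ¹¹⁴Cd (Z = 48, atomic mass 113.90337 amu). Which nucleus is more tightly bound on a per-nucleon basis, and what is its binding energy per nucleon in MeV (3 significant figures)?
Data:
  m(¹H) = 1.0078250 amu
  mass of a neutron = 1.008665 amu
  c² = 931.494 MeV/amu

⁴⁸Ti: Σm = 22(1.0078250) + 26(1.008665) = 48.3974400 amu; Δm = 0.4494980 amu; E_B = 418.70 MeV; E_B/A = 8.723 MeV
¹¹⁴Cd: Σm = 48(1.0078250) + 66(1.008665) = 114.9474900 amu; Δm = 1.0441200 amu; E_B = 972.592 MeV; E_B/A = 8.532 MeV
⁴⁸Ti has the higher binding energy per nucleon, so it is the more tightly bound nucleus.

⁴⁸Ti; 8.72 MeV/nucleon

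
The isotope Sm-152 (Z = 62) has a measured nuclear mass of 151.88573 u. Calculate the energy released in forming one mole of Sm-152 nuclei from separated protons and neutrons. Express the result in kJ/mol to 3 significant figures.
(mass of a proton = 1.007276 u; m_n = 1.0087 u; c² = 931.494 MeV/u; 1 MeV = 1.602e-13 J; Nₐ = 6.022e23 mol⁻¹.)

1.21e+11 kJ/mol

Total constituent mass: 62 × 1.007276 + 90 × 1.0087 = 153.234112 u
Δm = 153.234112 − 151.88573 = 1.348382 u
E_B = 1.348382 × 931.494 = 1256.01 MeV
Per nucleus in joules: 1256.01 MeV × 1.602e-13 J/MeV = 2.0121e-10 J
Per mole: 2.0121e-10 J × 6.022e23 mol⁻¹ = 1.2117e+14 J/mol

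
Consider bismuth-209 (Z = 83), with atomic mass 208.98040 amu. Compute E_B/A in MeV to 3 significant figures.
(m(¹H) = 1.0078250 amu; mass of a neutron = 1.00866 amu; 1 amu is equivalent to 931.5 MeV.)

Mass of separated nucleons = 83(1.0078250) + 126(1.00866) = 83.6494750 + 127.09116 = 210.7406350 amu
The mass defect is 210.7406350 − 208.98040 = 1.7602350 amu.
E_B = 1.7602350 × 931.5 = 1639.66 MeV
BE/A = 1639.66 MeV / 209 = 7.845 MeV/nucleon

7.85 MeV/nucleon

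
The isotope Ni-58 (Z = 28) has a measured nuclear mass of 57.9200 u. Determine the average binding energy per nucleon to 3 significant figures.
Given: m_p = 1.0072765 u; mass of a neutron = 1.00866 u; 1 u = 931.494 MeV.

Z = 28, so N = A − Z = 58 − 28 = 30.
Σm = 28·m_p + 30·m_n = 28.2037420 + 30.25980 = 58.4635420 u
Δm = 58.4635420 − 57.9200 = 0.5435420 u
Binding energy = Δm·c² = 0.5435420 × 931.494 MeV/u = 506.306 MeV
Dividing by A = 58 gives 8.729 MeV per nucleon.

8.73 MeV/nucleon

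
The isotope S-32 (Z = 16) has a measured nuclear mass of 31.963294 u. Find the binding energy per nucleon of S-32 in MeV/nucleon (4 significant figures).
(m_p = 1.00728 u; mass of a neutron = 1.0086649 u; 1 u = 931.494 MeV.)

With 16 protons and 16 neutrons (A = 32):
Σm = 16·m_p + 16·m_n = 16.11648 + 16.1386384 = 32.2551184 u
The mass defect is 32.2551184 − 31.963294 = 0.2918244 u.
Converting to energy: 0.2918244 u × 931.494 MeV/u = 271.833 MeV
BE/A = 271.833 MeV / 32 = 8.495 MeV/nucleon

8.495 MeV/nucleon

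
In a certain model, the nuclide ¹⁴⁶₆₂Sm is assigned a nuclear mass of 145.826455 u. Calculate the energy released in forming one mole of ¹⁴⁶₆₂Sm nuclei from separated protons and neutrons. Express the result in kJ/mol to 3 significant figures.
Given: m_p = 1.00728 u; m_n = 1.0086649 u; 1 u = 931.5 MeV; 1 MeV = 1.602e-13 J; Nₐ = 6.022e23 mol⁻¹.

Σm = 62·m_p + 84·m_n = 62.45136 + 84.7278516 = 147.1792116 u
Δm = 147.1792116 − 145.826455 = 1.3527566 u
Binding energy = Δm·c² = 1.3527566 × 931.5 MeV/u = 1260.09 MeV
Per nucleus in joules: 1260.09 MeV × 1.602e-13 J/MeV = 2.0187e-10 J
Per mole: 2.0187e-10 J × 6.022e23 mol⁻¹ = 1.2157e+14 J/mol

1.22e+11 kJ/mol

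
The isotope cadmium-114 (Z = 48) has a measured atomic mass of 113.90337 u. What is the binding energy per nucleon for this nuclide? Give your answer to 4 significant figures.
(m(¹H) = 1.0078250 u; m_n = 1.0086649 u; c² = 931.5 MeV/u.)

8.532 MeV/nucleon

The nucleus contains 48 protons and 114 − 48 = 66 neutrons.
Total constituent mass: 48 × 1.0078250 + 66 × 1.0086649 = 114.9474834 u
Mass defect Δm = 114.9474834 − 113.90337 = 1.0441134 u
Converting to energy: 1.0441134 u × 931.5 MeV/u = 972.592 MeV
Dividing by A = 114 gives 8.532 MeV per nucleon.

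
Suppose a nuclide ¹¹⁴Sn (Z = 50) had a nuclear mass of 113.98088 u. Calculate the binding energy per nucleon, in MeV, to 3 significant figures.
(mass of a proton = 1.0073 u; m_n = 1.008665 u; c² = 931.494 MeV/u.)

7.67 MeV/nucleon

The nucleus contains 50 protons and 114 − 50 = 64 neutrons.
Mass of separated nucleons = 50(1.0073) + 64(1.008665) = 50.3650 + 64.554560 = 114.919560 u
Mass defect Δm = 114.919560 − 113.98088 = 0.938680 u
Binding energy = Δm·c² = 0.938680 × 931.494 MeV/u = 874.375 MeV
Per nucleon: 874.375 / 114 = 7.670 MeV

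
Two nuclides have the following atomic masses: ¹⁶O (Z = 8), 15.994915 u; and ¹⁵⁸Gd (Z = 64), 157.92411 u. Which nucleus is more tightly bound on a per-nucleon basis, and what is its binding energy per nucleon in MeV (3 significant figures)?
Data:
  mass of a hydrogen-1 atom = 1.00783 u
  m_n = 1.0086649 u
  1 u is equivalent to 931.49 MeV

¹⁵⁸Gd; 8.20 MeV/nucleon

¹⁶O: Σm = 8(1.00783) + 8(1.0086649) = 16.1319592 u; Δm = 0.1370442 u; E_B = 127.655 MeV; E_B/A = 7.978 MeV
¹⁵⁸Gd: Σm = 64(1.00783) + 94(1.0086649) = 159.3156206 u; Δm = 1.3915106 u; E_B = 1296.2 MeV; E_B/A = 8.204 MeV
¹⁵⁸Gd has the higher binding energy per nucleon, so it is the more tightly bound nucleus.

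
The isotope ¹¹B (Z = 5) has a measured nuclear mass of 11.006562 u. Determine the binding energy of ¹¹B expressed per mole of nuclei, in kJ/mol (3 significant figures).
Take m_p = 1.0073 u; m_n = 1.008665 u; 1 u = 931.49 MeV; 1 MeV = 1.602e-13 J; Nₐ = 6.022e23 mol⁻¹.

Z = 5, so N = A − Z = 11 − 5 = 6.
Σm = 5·m_p + 6·m_n = 5.0365 + 6.051990 = 11.088490 u
Mass defect Δm = 11.088490 − 11.006562 = 0.081928 u
Binding energy = Δm·c² = 0.081928 × 931.49 MeV/u = 76.3151 MeV
Per nucleus in joules: 76.3151 MeV × 1.602e-13 J/MeV = 1.2226e-11 J
Per mole: 1.2226e-11 J × 6.022e23 mol⁻¹ = 7.3625e+12 J/mol

7.36e+09 kJ/mol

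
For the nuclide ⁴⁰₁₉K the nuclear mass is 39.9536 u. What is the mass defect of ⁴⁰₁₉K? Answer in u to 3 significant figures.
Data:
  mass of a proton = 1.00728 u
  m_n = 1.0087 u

0.367 u

With 19 protons and 21 neutrons (A = 40):
Total constituent mass: 19 × 1.00728 + 21 × 1.0087 = 40.32102 u
The mass defect is 40.32102 − 39.9536 = 0.36742 u.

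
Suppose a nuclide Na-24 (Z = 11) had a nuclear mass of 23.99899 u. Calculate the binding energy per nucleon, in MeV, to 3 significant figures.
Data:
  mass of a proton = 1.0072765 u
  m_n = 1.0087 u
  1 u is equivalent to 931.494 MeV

7.54 MeV/nucleon

Total constituent mass: 11 × 1.0072765 + 13 × 1.0087 = 24.1931415 u
Mass defect Δm = 24.1931415 − 23.99899 = 0.1941515 u
E_B = 0.1941515 × 931.494 = 180.851 MeV
BE/A = 180.851 MeV / 24 = 7.535 MeV/nucleon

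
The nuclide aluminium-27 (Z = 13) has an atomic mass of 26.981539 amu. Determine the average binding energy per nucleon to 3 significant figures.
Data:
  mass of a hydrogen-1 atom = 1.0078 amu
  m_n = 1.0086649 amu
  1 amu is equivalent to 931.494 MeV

The nucleus contains 13 protons and 27 − 13 = 14 neutrons.
Total constituent mass: 13 × 1.0078 + 14 × 1.0086649 = 27.2227086 amu
Mass defect Δm = 27.2227086 − 26.981539 = 0.2411696 amu
Binding energy = Δm·c² = 0.2411696 × 931.494 MeV/amu = 224.648 MeV
Dividing by A = 27 gives 8.320 MeV per nucleon.

8.32 MeV/nucleon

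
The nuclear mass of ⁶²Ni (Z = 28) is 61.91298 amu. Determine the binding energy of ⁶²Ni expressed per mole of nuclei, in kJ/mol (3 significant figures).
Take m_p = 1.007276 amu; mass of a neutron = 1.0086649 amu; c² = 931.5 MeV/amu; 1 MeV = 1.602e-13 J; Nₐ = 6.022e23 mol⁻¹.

With 28 protons and 34 neutrons (A = 62):
Total constituent mass: 28 × 1.007276 + 34 × 1.0086649 = 62.4983346 amu
Δm = 62.4983346 − 61.91298 = 0.5853546 amu
Binding energy = Δm·c² = 0.5853546 × 931.5 MeV/amu = 545.258 MeV
Per nucleus in joules: 545.258 MeV × 1.602e-13 J/MeV = 8.7350e-11 J
Per mole: 8.7350e-11 J × 6.022e23 mol⁻¹ = 5.2602e+13 J/mol

5.26e+10 kJ/mol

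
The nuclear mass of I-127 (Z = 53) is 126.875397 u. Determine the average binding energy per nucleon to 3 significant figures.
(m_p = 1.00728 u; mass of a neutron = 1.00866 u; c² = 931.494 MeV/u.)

8.44 MeV/nucleon

With 53 protons and 74 neutrons (A = 127):
Σm = 53·m_p + 74·m_n = 53.38584 + 74.64084 = 128.02668 u
The mass defect is 128.02668 − 126.875397 = 1.151283 u.
E_B = 1.151283 × 931.494 = 1072.41 MeV
Per nucleon: 1072.41 / 127 = 8.444 MeV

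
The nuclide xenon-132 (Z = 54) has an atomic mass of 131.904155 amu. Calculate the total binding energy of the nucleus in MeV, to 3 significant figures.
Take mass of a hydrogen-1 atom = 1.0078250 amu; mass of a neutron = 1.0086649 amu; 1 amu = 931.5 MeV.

1110 MeV

With 54 protons and 78 neutrons (A = 132):
Σm = 54·m(¹H) + 78·m_n = 54.4225500 + 78.6758622 = 133.0984122 amu
Δm = 133.0984122 − 131.904155 = 1.1942572 amu
Binding energy = Δm·c² = 1.1942572 × 931.5 MeV/amu = 1112.45 MeV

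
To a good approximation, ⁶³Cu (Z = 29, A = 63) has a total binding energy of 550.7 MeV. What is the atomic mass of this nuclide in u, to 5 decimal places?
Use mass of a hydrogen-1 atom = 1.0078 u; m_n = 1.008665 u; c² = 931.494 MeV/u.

62.92961 u

Mass defect = 550.7 MeV / (931.494 MeV/u) = 0.5912008 u
Constituent mass = 29(1.0078) + 34(1.008665) = 63.520810 u
Atomic mass = 63.520810 − 0.5912008 = 62.9296092 u ≈ 62.92961 u (to 5 decimal places)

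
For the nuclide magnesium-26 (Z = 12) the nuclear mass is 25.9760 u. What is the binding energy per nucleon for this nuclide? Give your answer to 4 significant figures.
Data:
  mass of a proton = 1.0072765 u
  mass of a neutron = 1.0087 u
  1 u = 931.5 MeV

8.352 MeV/nucleon

With 12 protons and 14 neutrons (A = 26):
Total constituent mass: 12 × 1.0072765 + 14 × 1.0087 = 26.2091180 u
Δm = 26.2091180 − 25.9760 = 0.2331180 u
E_B = 0.2331180 × 931.5 = 217.149 MeV
Dividing by A = 26 gives 8.352 MeV per nucleon.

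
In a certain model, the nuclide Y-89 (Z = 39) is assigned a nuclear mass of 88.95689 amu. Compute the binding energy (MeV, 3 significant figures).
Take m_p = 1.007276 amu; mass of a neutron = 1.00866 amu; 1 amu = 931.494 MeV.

708 MeV

With 39 protons and 50 neutrons (A = 89):
Mass of separated nucleons = 39(1.007276) + 50(1.00866) = 39.283764 + 50.43300 = 89.716764 amu
Δm = 89.716764 − 88.95689 = 0.759874 amu
Binding energy = Δm·c² = 0.759874 × 931.494 MeV/amu = 707.818 MeV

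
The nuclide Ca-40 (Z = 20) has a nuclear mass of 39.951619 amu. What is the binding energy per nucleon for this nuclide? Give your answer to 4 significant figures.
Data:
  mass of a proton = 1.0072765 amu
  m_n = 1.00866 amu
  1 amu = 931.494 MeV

Z = 20, so N = A − Z = 40 − 20 = 20.
Mass of separated nucleons = 20(1.0072765) + 20(1.00866) = 20.1455300 + 20.17320 = 40.3187300 amu
Mass defect Δm = 40.3187300 − 39.951619 = 0.3671110 amu
E_B = 0.3671110 × 931.494 = 341.962 MeV
Per nucleon: 341.962 / 40 = 8.549 MeV

8.549 MeV/nucleon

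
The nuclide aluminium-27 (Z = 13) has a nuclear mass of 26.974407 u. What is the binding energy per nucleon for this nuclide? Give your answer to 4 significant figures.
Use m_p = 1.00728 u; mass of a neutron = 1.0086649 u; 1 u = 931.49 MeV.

Σm = 13·m_p + 14·m_n = 13.09464 + 14.1213086 = 27.2159486 u
Mass defect Δm = 27.2159486 − 26.974407 = 0.2415416 u
E_B = 0.2415416 × 931.49 = 224.994 MeV
BE/A = 224.994 MeV / 27 = 8.333 MeV/nucleon

8.333 MeV/nucleon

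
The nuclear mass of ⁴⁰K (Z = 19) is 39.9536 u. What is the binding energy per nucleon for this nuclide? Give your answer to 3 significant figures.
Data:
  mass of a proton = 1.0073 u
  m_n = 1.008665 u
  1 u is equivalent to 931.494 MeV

8.55 MeV/nucleon

The nucleus contains 19 protons and 40 − 19 = 21 neutrons.
Σm = 19·m_p + 21·m_n = 19.1387 + 21.181965 = 40.320665 u
Mass defect Δm = 40.320665 − 39.9536 = 0.367065 u
Binding energy = Δm·c² = 0.367065 × 931.494 MeV/u = 341.919 MeV
BE/A = 341.919 MeV / 40 = 8.548 MeV/nucleon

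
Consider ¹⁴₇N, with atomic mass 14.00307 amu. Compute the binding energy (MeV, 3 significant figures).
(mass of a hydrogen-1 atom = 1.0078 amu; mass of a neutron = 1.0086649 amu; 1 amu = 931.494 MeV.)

104 MeV

Σm = 7·m(¹H) + 7·m_n = 7.0546 + 7.0606543 = 14.1152543 amu
The mass defect is 14.1152543 − 14.00307 = 0.1121843 amu.
Binding energy = Δm·c² = 0.1121843 × 931.494 MeV/amu = 104.499 MeV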